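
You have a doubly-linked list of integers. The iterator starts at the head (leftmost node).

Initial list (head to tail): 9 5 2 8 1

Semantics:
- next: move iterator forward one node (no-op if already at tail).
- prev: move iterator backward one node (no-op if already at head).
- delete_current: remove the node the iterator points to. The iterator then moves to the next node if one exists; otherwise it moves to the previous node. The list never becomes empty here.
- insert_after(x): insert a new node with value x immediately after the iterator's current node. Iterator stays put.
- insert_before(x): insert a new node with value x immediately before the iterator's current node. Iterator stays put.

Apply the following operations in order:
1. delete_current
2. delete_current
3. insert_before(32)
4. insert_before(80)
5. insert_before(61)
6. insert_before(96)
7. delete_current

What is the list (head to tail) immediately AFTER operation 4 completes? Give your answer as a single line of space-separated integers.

Answer: 32 80 2 8 1

Derivation:
After 1 (delete_current): list=[5, 2, 8, 1] cursor@5
After 2 (delete_current): list=[2, 8, 1] cursor@2
After 3 (insert_before(32)): list=[32, 2, 8, 1] cursor@2
After 4 (insert_before(80)): list=[32, 80, 2, 8, 1] cursor@2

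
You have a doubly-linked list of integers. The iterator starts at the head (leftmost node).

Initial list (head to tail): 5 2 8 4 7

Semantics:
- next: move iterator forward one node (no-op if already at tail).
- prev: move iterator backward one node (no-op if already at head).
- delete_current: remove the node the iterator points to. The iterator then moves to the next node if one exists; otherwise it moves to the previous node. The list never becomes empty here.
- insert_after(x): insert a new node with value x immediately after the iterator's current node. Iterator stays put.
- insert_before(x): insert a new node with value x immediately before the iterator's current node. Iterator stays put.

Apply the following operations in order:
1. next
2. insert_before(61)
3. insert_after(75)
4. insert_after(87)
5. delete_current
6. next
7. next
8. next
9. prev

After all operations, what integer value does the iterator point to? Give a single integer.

Answer: 8

Derivation:
After 1 (next): list=[5, 2, 8, 4, 7] cursor@2
After 2 (insert_before(61)): list=[5, 61, 2, 8, 4, 7] cursor@2
After 3 (insert_after(75)): list=[5, 61, 2, 75, 8, 4, 7] cursor@2
After 4 (insert_after(87)): list=[5, 61, 2, 87, 75, 8, 4, 7] cursor@2
After 5 (delete_current): list=[5, 61, 87, 75, 8, 4, 7] cursor@87
After 6 (next): list=[5, 61, 87, 75, 8, 4, 7] cursor@75
After 7 (next): list=[5, 61, 87, 75, 8, 4, 7] cursor@8
After 8 (next): list=[5, 61, 87, 75, 8, 4, 7] cursor@4
After 9 (prev): list=[5, 61, 87, 75, 8, 4, 7] cursor@8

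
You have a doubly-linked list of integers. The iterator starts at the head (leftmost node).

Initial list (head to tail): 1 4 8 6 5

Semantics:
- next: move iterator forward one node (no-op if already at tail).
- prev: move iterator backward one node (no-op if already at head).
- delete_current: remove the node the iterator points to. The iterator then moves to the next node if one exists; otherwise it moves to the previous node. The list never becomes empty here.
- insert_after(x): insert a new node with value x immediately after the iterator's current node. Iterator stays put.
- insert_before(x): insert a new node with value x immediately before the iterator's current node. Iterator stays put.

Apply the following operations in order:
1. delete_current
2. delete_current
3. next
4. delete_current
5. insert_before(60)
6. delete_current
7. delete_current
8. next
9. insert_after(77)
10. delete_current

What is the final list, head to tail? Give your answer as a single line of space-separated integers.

Answer: 77

Derivation:
After 1 (delete_current): list=[4, 8, 6, 5] cursor@4
After 2 (delete_current): list=[8, 6, 5] cursor@8
After 3 (next): list=[8, 6, 5] cursor@6
After 4 (delete_current): list=[8, 5] cursor@5
After 5 (insert_before(60)): list=[8, 60, 5] cursor@5
After 6 (delete_current): list=[8, 60] cursor@60
After 7 (delete_current): list=[8] cursor@8
After 8 (next): list=[8] cursor@8
After 9 (insert_after(77)): list=[8, 77] cursor@8
After 10 (delete_current): list=[77] cursor@77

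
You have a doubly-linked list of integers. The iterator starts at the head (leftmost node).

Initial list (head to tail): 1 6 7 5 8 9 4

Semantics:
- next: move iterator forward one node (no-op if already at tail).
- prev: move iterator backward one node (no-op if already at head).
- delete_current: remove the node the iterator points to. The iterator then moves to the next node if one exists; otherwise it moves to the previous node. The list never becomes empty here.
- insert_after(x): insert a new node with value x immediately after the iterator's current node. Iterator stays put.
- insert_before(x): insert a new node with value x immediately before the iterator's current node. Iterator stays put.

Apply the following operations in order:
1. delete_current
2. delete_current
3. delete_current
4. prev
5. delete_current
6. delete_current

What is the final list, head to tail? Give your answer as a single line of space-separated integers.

After 1 (delete_current): list=[6, 7, 5, 8, 9, 4] cursor@6
After 2 (delete_current): list=[7, 5, 8, 9, 4] cursor@7
After 3 (delete_current): list=[5, 8, 9, 4] cursor@5
After 4 (prev): list=[5, 8, 9, 4] cursor@5
After 5 (delete_current): list=[8, 9, 4] cursor@8
After 6 (delete_current): list=[9, 4] cursor@9

Answer: 9 4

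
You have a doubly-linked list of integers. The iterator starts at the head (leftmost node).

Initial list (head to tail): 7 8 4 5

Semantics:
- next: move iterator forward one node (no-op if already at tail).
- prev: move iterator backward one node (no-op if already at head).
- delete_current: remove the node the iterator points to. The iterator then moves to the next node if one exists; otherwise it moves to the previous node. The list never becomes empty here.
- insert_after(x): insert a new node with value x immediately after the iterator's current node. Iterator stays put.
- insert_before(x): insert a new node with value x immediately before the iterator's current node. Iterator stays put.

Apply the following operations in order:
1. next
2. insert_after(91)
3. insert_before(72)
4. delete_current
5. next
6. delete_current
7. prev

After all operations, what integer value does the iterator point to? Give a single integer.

After 1 (next): list=[7, 8, 4, 5] cursor@8
After 2 (insert_after(91)): list=[7, 8, 91, 4, 5] cursor@8
After 3 (insert_before(72)): list=[7, 72, 8, 91, 4, 5] cursor@8
After 4 (delete_current): list=[7, 72, 91, 4, 5] cursor@91
After 5 (next): list=[7, 72, 91, 4, 5] cursor@4
After 6 (delete_current): list=[7, 72, 91, 5] cursor@5
After 7 (prev): list=[7, 72, 91, 5] cursor@91

Answer: 91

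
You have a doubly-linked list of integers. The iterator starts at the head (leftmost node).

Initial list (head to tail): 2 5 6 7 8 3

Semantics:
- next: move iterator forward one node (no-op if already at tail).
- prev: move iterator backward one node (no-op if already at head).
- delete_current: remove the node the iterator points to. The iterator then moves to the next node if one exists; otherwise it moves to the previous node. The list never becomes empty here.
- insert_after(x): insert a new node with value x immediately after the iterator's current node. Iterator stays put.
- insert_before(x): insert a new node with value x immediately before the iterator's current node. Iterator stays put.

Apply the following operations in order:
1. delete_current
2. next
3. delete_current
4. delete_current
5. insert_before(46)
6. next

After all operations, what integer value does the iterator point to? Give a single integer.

Answer: 3

Derivation:
After 1 (delete_current): list=[5, 6, 7, 8, 3] cursor@5
After 2 (next): list=[5, 6, 7, 8, 3] cursor@6
After 3 (delete_current): list=[5, 7, 8, 3] cursor@7
After 4 (delete_current): list=[5, 8, 3] cursor@8
After 5 (insert_before(46)): list=[5, 46, 8, 3] cursor@8
After 6 (next): list=[5, 46, 8, 3] cursor@3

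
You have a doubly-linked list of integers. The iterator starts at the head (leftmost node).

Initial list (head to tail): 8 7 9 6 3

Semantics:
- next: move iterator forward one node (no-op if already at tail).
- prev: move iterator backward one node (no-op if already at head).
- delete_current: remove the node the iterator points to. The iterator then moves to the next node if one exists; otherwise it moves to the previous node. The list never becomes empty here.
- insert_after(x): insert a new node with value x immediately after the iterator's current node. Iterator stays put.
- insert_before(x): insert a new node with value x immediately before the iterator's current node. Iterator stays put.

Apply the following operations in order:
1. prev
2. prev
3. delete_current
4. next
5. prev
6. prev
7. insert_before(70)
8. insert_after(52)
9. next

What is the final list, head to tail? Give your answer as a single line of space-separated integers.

After 1 (prev): list=[8, 7, 9, 6, 3] cursor@8
After 2 (prev): list=[8, 7, 9, 6, 3] cursor@8
After 3 (delete_current): list=[7, 9, 6, 3] cursor@7
After 4 (next): list=[7, 9, 6, 3] cursor@9
After 5 (prev): list=[7, 9, 6, 3] cursor@7
After 6 (prev): list=[7, 9, 6, 3] cursor@7
After 7 (insert_before(70)): list=[70, 7, 9, 6, 3] cursor@7
After 8 (insert_after(52)): list=[70, 7, 52, 9, 6, 3] cursor@7
After 9 (next): list=[70, 7, 52, 9, 6, 3] cursor@52

Answer: 70 7 52 9 6 3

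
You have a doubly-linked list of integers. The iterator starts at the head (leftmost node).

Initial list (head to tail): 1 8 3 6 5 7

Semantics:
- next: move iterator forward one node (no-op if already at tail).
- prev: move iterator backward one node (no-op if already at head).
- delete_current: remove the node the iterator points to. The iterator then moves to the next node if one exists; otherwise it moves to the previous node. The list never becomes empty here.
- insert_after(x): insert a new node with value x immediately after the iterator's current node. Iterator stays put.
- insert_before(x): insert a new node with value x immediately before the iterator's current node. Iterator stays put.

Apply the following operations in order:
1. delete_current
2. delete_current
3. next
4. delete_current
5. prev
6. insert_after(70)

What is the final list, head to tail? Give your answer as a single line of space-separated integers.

Answer: 3 70 5 7

Derivation:
After 1 (delete_current): list=[8, 3, 6, 5, 7] cursor@8
After 2 (delete_current): list=[3, 6, 5, 7] cursor@3
After 3 (next): list=[3, 6, 5, 7] cursor@6
After 4 (delete_current): list=[3, 5, 7] cursor@5
After 5 (prev): list=[3, 5, 7] cursor@3
After 6 (insert_after(70)): list=[3, 70, 5, 7] cursor@3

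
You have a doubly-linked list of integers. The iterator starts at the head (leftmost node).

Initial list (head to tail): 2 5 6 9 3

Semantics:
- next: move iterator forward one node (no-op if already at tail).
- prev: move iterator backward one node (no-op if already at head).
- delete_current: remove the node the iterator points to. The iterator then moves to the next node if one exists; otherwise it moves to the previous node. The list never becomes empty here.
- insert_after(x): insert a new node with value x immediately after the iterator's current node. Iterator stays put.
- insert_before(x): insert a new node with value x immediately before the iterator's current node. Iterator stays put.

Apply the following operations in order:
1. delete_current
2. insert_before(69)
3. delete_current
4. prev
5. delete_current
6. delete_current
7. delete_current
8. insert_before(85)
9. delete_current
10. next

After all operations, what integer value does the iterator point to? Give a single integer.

After 1 (delete_current): list=[5, 6, 9, 3] cursor@5
After 2 (insert_before(69)): list=[69, 5, 6, 9, 3] cursor@5
After 3 (delete_current): list=[69, 6, 9, 3] cursor@6
After 4 (prev): list=[69, 6, 9, 3] cursor@69
After 5 (delete_current): list=[6, 9, 3] cursor@6
After 6 (delete_current): list=[9, 3] cursor@9
After 7 (delete_current): list=[3] cursor@3
After 8 (insert_before(85)): list=[85, 3] cursor@3
After 9 (delete_current): list=[85] cursor@85
After 10 (next): list=[85] cursor@85

Answer: 85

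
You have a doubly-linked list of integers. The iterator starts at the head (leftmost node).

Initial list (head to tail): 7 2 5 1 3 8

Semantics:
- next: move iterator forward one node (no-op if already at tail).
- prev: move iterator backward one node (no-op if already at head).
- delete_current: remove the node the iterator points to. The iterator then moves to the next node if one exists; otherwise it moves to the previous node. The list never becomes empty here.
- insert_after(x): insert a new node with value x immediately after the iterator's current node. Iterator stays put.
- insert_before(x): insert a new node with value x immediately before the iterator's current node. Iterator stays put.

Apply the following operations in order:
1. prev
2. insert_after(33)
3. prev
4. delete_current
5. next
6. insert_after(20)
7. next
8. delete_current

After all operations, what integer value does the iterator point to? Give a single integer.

After 1 (prev): list=[7, 2, 5, 1, 3, 8] cursor@7
After 2 (insert_after(33)): list=[7, 33, 2, 5, 1, 3, 8] cursor@7
After 3 (prev): list=[7, 33, 2, 5, 1, 3, 8] cursor@7
After 4 (delete_current): list=[33, 2, 5, 1, 3, 8] cursor@33
After 5 (next): list=[33, 2, 5, 1, 3, 8] cursor@2
After 6 (insert_after(20)): list=[33, 2, 20, 5, 1, 3, 8] cursor@2
After 7 (next): list=[33, 2, 20, 5, 1, 3, 8] cursor@20
After 8 (delete_current): list=[33, 2, 5, 1, 3, 8] cursor@5

Answer: 5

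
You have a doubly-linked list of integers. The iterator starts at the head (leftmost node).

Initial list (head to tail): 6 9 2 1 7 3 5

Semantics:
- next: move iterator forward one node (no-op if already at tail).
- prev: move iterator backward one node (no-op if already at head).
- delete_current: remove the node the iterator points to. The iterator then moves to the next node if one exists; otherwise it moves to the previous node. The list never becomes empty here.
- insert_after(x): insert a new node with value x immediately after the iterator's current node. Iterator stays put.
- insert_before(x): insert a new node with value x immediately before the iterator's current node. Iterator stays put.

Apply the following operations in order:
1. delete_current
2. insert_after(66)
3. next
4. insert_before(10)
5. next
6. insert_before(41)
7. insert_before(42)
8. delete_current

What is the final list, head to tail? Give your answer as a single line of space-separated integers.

Answer: 9 10 66 41 42 1 7 3 5

Derivation:
After 1 (delete_current): list=[9, 2, 1, 7, 3, 5] cursor@9
After 2 (insert_after(66)): list=[9, 66, 2, 1, 7, 3, 5] cursor@9
After 3 (next): list=[9, 66, 2, 1, 7, 3, 5] cursor@66
After 4 (insert_before(10)): list=[9, 10, 66, 2, 1, 7, 3, 5] cursor@66
After 5 (next): list=[9, 10, 66, 2, 1, 7, 3, 5] cursor@2
After 6 (insert_before(41)): list=[9, 10, 66, 41, 2, 1, 7, 3, 5] cursor@2
After 7 (insert_before(42)): list=[9, 10, 66, 41, 42, 2, 1, 7, 3, 5] cursor@2
After 8 (delete_current): list=[9, 10, 66, 41, 42, 1, 7, 3, 5] cursor@1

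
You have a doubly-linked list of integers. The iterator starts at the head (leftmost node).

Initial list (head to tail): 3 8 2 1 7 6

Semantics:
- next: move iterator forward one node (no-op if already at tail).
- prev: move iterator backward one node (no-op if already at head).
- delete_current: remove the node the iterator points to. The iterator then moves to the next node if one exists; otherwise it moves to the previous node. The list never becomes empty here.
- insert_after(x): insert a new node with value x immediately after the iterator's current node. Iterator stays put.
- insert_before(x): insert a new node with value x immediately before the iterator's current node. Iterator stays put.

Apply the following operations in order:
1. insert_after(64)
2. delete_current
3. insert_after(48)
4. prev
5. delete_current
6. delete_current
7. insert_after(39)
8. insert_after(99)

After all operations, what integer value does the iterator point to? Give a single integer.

Answer: 8

Derivation:
After 1 (insert_after(64)): list=[3, 64, 8, 2, 1, 7, 6] cursor@3
After 2 (delete_current): list=[64, 8, 2, 1, 7, 6] cursor@64
After 3 (insert_after(48)): list=[64, 48, 8, 2, 1, 7, 6] cursor@64
After 4 (prev): list=[64, 48, 8, 2, 1, 7, 6] cursor@64
After 5 (delete_current): list=[48, 8, 2, 1, 7, 6] cursor@48
After 6 (delete_current): list=[8, 2, 1, 7, 6] cursor@8
After 7 (insert_after(39)): list=[8, 39, 2, 1, 7, 6] cursor@8
After 8 (insert_after(99)): list=[8, 99, 39, 2, 1, 7, 6] cursor@8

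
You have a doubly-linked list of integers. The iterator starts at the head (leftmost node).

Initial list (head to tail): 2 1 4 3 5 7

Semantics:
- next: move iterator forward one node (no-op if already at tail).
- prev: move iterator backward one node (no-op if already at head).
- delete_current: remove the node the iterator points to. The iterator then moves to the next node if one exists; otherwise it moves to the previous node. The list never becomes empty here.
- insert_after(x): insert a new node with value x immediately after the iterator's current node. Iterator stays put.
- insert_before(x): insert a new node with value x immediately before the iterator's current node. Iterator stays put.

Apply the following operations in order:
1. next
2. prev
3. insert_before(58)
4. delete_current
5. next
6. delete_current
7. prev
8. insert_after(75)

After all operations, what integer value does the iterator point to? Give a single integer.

Answer: 1

Derivation:
After 1 (next): list=[2, 1, 4, 3, 5, 7] cursor@1
After 2 (prev): list=[2, 1, 4, 3, 5, 7] cursor@2
After 3 (insert_before(58)): list=[58, 2, 1, 4, 3, 5, 7] cursor@2
After 4 (delete_current): list=[58, 1, 4, 3, 5, 7] cursor@1
After 5 (next): list=[58, 1, 4, 3, 5, 7] cursor@4
After 6 (delete_current): list=[58, 1, 3, 5, 7] cursor@3
After 7 (prev): list=[58, 1, 3, 5, 7] cursor@1
After 8 (insert_after(75)): list=[58, 1, 75, 3, 5, 7] cursor@1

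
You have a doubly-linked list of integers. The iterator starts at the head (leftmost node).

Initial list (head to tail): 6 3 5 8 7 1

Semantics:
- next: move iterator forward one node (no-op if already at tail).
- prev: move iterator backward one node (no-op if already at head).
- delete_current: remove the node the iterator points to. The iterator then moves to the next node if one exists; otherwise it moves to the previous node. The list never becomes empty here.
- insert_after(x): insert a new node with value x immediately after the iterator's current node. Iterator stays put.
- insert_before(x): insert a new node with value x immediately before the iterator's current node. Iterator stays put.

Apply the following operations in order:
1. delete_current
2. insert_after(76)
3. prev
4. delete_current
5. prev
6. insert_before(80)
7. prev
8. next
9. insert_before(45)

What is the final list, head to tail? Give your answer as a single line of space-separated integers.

After 1 (delete_current): list=[3, 5, 8, 7, 1] cursor@3
After 2 (insert_after(76)): list=[3, 76, 5, 8, 7, 1] cursor@3
After 3 (prev): list=[3, 76, 5, 8, 7, 1] cursor@3
After 4 (delete_current): list=[76, 5, 8, 7, 1] cursor@76
After 5 (prev): list=[76, 5, 8, 7, 1] cursor@76
After 6 (insert_before(80)): list=[80, 76, 5, 8, 7, 1] cursor@76
After 7 (prev): list=[80, 76, 5, 8, 7, 1] cursor@80
After 8 (next): list=[80, 76, 5, 8, 7, 1] cursor@76
After 9 (insert_before(45)): list=[80, 45, 76, 5, 8, 7, 1] cursor@76

Answer: 80 45 76 5 8 7 1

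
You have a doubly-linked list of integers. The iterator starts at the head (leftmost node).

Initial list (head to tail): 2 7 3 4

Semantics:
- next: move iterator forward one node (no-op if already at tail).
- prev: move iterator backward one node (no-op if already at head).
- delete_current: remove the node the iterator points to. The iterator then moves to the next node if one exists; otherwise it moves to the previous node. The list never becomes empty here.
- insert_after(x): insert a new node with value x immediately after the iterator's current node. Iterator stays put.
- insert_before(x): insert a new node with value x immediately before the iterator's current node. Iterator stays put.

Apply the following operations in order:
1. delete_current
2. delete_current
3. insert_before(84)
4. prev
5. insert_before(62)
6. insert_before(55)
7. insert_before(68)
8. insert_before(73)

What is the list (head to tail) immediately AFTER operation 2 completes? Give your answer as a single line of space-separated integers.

Answer: 3 4

Derivation:
After 1 (delete_current): list=[7, 3, 4] cursor@7
After 2 (delete_current): list=[3, 4] cursor@3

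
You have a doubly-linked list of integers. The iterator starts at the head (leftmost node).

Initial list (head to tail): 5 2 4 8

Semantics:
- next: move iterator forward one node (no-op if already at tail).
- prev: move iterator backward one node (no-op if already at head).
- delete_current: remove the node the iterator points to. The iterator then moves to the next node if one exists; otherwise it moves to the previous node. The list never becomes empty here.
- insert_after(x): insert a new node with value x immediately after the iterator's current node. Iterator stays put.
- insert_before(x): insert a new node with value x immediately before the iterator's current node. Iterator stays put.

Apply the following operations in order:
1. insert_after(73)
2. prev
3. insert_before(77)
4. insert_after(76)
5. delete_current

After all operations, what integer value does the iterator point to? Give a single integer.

After 1 (insert_after(73)): list=[5, 73, 2, 4, 8] cursor@5
After 2 (prev): list=[5, 73, 2, 4, 8] cursor@5
After 3 (insert_before(77)): list=[77, 5, 73, 2, 4, 8] cursor@5
After 4 (insert_after(76)): list=[77, 5, 76, 73, 2, 4, 8] cursor@5
After 5 (delete_current): list=[77, 76, 73, 2, 4, 8] cursor@76

Answer: 76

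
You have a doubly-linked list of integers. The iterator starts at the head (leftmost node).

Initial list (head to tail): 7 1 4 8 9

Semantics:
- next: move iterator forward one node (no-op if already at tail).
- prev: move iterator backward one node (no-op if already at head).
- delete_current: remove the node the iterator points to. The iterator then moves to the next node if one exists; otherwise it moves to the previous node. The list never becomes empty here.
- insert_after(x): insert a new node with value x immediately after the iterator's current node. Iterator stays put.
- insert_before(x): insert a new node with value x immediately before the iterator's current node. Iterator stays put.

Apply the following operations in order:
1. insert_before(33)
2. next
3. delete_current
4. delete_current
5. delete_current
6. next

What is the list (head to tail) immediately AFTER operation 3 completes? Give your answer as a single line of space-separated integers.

After 1 (insert_before(33)): list=[33, 7, 1, 4, 8, 9] cursor@7
After 2 (next): list=[33, 7, 1, 4, 8, 9] cursor@1
After 3 (delete_current): list=[33, 7, 4, 8, 9] cursor@4

Answer: 33 7 4 8 9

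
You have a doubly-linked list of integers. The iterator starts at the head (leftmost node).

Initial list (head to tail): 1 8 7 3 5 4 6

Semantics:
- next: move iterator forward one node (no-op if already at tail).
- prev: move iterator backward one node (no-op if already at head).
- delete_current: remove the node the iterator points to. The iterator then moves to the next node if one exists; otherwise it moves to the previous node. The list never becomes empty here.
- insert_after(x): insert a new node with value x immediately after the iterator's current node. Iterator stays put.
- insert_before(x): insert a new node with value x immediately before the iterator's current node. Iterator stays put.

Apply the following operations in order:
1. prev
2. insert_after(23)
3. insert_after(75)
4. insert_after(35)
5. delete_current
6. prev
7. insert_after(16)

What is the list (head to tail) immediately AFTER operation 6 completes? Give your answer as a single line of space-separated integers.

Answer: 35 75 23 8 7 3 5 4 6

Derivation:
After 1 (prev): list=[1, 8, 7, 3, 5, 4, 6] cursor@1
After 2 (insert_after(23)): list=[1, 23, 8, 7, 3, 5, 4, 6] cursor@1
After 3 (insert_after(75)): list=[1, 75, 23, 8, 7, 3, 5, 4, 6] cursor@1
After 4 (insert_after(35)): list=[1, 35, 75, 23, 8, 7, 3, 5, 4, 6] cursor@1
After 5 (delete_current): list=[35, 75, 23, 8, 7, 3, 5, 4, 6] cursor@35
After 6 (prev): list=[35, 75, 23, 8, 7, 3, 5, 4, 6] cursor@35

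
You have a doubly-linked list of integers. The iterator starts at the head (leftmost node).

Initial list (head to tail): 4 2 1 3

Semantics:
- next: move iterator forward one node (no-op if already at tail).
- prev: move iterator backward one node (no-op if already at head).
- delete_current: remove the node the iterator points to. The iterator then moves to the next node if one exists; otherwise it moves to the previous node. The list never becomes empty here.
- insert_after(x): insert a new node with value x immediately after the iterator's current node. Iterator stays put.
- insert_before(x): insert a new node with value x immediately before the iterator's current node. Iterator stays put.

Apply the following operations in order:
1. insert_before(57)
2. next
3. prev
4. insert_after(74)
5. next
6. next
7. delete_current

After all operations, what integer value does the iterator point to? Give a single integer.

Answer: 1

Derivation:
After 1 (insert_before(57)): list=[57, 4, 2, 1, 3] cursor@4
After 2 (next): list=[57, 4, 2, 1, 3] cursor@2
After 3 (prev): list=[57, 4, 2, 1, 3] cursor@4
After 4 (insert_after(74)): list=[57, 4, 74, 2, 1, 3] cursor@4
After 5 (next): list=[57, 4, 74, 2, 1, 3] cursor@74
After 6 (next): list=[57, 4, 74, 2, 1, 3] cursor@2
After 7 (delete_current): list=[57, 4, 74, 1, 3] cursor@1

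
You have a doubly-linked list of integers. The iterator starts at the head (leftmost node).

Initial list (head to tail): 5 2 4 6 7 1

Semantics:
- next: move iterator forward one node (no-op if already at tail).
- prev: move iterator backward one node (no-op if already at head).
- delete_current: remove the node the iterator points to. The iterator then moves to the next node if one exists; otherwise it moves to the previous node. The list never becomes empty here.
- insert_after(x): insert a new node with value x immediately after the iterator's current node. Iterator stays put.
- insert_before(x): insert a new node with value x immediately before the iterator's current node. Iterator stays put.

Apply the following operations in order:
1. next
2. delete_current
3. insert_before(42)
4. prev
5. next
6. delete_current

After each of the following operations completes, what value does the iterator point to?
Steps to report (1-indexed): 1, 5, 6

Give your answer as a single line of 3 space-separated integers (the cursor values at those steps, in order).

After 1 (next): list=[5, 2, 4, 6, 7, 1] cursor@2
After 2 (delete_current): list=[5, 4, 6, 7, 1] cursor@4
After 3 (insert_before(42)): list=[5, 42, 4, 6, 7, 1] cursor@4
After 4 (prev): list=[5, 42, 4, 6, 7, 1] cursor@42
After 5 (next): list=[5, 42, 4, 6, 7, 1] cursor@4
After 6 (delete_current): list=[5, 42, 6, 7, 1] cursor@6

Answer: 2 4 6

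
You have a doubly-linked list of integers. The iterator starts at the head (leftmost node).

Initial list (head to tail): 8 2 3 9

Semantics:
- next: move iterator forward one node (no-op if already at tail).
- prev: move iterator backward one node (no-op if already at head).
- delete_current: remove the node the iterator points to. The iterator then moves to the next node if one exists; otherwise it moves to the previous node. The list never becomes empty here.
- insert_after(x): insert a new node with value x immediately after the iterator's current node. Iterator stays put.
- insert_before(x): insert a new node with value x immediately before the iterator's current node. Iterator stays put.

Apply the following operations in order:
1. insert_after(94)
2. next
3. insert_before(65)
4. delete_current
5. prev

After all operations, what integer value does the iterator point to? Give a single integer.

After 1 (insert_after(94)): list=[8, 94, 2, 3, 9] cursor@8
After 2 (next): list=[8, 94, 2, 3, 9] cursor@94
After 3 (insert_before(65)): list=[8, 65, 94, 2, 3, 9] cursor@94
After 4 (delete_current): list=[8, 65, 2, 3, 9] cursor@2
After 5 (prev): list=[8, 65, 2, 3, 9] cursor@65

Answer: 65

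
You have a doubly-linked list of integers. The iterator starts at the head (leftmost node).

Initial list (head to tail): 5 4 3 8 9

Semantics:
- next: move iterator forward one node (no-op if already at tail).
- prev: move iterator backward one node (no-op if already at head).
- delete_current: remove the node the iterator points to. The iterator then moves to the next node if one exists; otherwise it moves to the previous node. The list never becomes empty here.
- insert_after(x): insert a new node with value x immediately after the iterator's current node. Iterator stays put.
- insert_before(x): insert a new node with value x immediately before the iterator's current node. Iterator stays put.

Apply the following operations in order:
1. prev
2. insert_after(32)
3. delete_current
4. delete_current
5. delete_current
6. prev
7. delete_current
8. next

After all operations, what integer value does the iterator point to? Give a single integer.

Answer: 9

Derivation:
After 1 (prev): list=[5, 4, 3, 8, 9] cursor@5
After 2 (insert_after(32)): list=[5, 32, 4, 3, 8, 9] cursor@5
After 3 (delete_current): list=[32, 4, 3, 8, 9] cursor@32
After 4 (delete_current): list=[4, 3, 8, 9] cursor@4
After 5 (delete_current): list=[3, 8, 9] cursor@3
After 6 (prev): list=[3, 8, 9] cursor@3
After 7 (delete_current): list=[8, 9] cursor@8
After 8 (next): list=[8, 9] cursor@9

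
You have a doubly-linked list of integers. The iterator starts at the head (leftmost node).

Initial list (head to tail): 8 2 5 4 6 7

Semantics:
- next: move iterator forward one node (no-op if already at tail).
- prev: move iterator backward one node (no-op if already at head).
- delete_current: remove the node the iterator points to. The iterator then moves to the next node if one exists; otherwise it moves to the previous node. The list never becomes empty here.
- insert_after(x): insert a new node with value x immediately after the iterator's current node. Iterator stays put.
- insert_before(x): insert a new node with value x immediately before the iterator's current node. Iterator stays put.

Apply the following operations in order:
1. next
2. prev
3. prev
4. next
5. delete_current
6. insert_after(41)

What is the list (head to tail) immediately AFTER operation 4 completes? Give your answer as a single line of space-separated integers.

Answer: 8 2 5 4 6 7

Derivation:
After 1 (next): list=[8, 2, 5, 4, 6, 7] cursor@2
After 2 (prev): list=[8, 2, 5, 4, 6, 7] cursor@8
After 3 (prev): list=[8, 2, 5, 4, 6, 7] cursor@8
After 4 (next): list=[8, 2, 5, 4, 6, 7] cursor@2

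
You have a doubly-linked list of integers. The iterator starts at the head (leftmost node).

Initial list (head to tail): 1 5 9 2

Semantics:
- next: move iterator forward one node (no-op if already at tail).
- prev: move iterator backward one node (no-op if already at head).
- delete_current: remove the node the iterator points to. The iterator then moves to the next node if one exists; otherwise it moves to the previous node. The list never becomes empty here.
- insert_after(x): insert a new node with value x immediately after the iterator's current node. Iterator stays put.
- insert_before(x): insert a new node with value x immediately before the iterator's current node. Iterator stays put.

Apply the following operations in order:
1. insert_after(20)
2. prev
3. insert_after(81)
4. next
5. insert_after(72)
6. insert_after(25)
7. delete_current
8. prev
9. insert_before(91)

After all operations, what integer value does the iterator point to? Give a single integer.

After 1 (insert_after(20)): list=[1, 20, 5, 9, 2] cursor@1
After 2 (prev): list=[1, 20, 5, 9, 2] cursor@1
After 3 (insert_after(81)): list=[1, 81, 20, 5, 9, 2] cursor@1
After 4 (next): list=[1, 81, 20, 5, 9, 2] cursor@81
After 5 (insert_after(72)): list=[1, 81, 72, 20, 5, 9, 2] cursor@81
After 6 (insert_after(25)): list=[1, 81, 25, 72, 20, 5, 9, 2] cursor@81
After 7 (delete_current): list=[1, 25, 72, 20, 5, 9, 2] cursor@25
After 8 (prev): list=[1, 25, 72, 20, 5, 9, 2] cursor@1
After 9 (insert_before(91)): list=[91, 1, 25, 72, 20, 5, 9, 2] cursor@1

Answer: 1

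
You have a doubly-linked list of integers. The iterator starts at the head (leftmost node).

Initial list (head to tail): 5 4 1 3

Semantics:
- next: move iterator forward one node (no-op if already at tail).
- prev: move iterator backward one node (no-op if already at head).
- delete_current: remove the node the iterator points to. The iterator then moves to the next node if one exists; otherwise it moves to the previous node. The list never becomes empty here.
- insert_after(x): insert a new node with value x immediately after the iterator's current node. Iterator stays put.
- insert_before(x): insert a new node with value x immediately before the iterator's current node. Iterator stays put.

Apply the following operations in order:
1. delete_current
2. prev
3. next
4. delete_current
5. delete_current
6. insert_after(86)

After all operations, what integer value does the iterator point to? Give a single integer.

After 1 (delete_current): list=[4, 1, 3] cursor@4
After 2 (prev): list=[4, 1, 3] cursor@4
After 3 (next): list=[4, 1, 3] cursor@1
After 4 (delete_current): list=[4, 3] cursor@3
After 5 (delete_current): list=[4] cursor@4
After 6 (insert_after(86)): list=[4, 86] cursor@4

Answer: 4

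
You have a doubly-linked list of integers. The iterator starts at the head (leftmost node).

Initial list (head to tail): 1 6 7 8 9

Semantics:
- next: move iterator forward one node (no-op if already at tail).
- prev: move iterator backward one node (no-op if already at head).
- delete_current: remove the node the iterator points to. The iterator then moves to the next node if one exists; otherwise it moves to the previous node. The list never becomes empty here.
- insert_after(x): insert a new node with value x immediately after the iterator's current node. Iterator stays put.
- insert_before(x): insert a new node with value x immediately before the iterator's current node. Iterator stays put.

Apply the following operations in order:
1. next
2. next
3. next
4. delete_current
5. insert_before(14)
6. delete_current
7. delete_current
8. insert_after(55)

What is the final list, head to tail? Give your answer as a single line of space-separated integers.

Answer: 1 6 7 55

Derivation:
After 1 (next): list=[1, 6, 7, 8, 9] cursor@6
After 2 (next): list=[1, 6, 7, 8, 9] cursor@7
After 3 (next): list=[1, 6, 7, 8, 9] cursor@8
After 4 (delete_current): list=[1, 6, 7, 9] cursor@9
After 5 (insert_before(14)): list=[1, 6, 7, 14, 9] cursor@9
After 6 (delete_current): list=[1, 6, 7, 14] cursor@14
After 7 (delete_current): list=[1, 6, 7] cursor@7
After 8 (insert_after(55)): list=[1, 6, 7, 55] cursor@7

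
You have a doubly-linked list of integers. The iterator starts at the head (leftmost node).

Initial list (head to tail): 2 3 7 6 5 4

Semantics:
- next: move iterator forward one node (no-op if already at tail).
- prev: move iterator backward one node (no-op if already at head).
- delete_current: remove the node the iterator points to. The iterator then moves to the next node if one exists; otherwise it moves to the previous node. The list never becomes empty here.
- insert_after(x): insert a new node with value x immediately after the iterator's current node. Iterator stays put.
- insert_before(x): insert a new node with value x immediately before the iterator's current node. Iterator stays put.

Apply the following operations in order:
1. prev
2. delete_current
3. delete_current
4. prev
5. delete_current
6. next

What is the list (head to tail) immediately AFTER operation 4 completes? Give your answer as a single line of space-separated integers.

After 1 (prev): list=[2, 3, 7, 6, 5, 4] cursor@2
After 2 (delete_current): list=[3, 7, 6, 5, 4] cursor@3
After 3 (delete_current): list=[7, 6, 5, 4] cursor@7
After 4 (prev): list=[7, 6, 5, 4] cursor@7

Answer: 7 6 5 4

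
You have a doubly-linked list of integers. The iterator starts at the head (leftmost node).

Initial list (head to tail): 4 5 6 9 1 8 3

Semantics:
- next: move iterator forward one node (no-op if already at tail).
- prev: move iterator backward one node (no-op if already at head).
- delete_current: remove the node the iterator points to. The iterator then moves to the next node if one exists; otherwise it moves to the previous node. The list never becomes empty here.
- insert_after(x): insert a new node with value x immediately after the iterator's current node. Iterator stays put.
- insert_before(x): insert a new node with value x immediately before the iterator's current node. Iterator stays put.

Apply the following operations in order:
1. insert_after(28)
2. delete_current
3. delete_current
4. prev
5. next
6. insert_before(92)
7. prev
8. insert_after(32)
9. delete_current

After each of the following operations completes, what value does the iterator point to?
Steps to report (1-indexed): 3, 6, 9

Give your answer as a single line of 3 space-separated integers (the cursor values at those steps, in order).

Answer: 5 6 32

Derivation:
After 1 (insert_after(28)): list=[4, 28, 5, 6, 9, 1, 8, 3] cursor@4
After 2 (delete_current): list=[28, 5, 6, 9, 1, 8, 3] cursor@28
After 3 (delete_current): list=[5, 6, 9, 1, 8, 3] cursor@5
After 4 (prev): list=[5, 6, 9, 1, 8, 3] cursor@5
After 5 (next): list=[5, 6, 9, 1, 8, 3] cursor@6
After 6 (insert_before(92)): list=[5, 92, 6, 9, 1, 8, 3] cursor@6
After 7 (prev): list=[5, 92, 6, 9, 1, 8, 3] cursor@92
After 8 (insert_after(32)): list=[5, 92, 32, 6, 9, 1, 8, 3] cursor@92
After 9 (delete_current): list=[5, 32, 6, 9, 1, 8, 3] cursor@32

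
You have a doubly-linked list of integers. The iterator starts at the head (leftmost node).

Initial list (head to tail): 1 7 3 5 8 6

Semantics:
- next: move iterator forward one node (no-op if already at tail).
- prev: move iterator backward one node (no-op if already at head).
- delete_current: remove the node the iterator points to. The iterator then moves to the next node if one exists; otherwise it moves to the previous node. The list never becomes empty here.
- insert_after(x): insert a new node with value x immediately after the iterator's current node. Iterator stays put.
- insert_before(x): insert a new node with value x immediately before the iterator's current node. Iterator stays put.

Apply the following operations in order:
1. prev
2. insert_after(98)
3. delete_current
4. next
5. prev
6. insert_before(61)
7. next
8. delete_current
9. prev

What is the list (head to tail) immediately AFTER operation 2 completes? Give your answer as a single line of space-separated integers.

After 1 (prev): list=[1, 7, 3, 5, 8, 6] cursor@1
After 2 (insert_after(98)): list=[1, 98, 7, 3, 5, 8, 6] cursor@1

Answer: 1 98 7 3 5 8 6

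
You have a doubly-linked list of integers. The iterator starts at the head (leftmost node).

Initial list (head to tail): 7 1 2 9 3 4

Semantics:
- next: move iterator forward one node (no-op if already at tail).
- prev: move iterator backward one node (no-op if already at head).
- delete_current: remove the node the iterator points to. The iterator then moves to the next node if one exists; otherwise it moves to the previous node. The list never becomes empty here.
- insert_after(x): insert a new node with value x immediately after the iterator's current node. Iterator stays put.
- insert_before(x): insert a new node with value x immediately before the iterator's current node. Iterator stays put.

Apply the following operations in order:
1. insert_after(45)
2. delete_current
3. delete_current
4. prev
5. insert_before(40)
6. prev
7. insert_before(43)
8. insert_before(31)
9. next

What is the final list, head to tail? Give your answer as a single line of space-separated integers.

Answer: 43 31 40 1 2 9 3 4

Derivation:
After 1 (insert_after(45)): list=[7, 45, 1, 2, 9, 3, 4] cursor@7
After 2 (delete_current): list=[45, 1, 2, 9, 3, 4] cursor@45
After 3 (delete_current): list=[1, 2, 9, 3, 4] cursor@1
After 4 (prev): list=[1, 2, 9, 3, 4] cursor@1
After 5 (insert_before(40)): list=[40, 1, 2, 9, 3, 4] cursor@1
After 6 (prev): list=[40, 1, 2, 9, 3, 4] cursor@40
After 7 (insert_before(43)): list=[43, 40, 1, 2, 9, 3, 4] cursor@40
After 8 (insert_before(31)): list=[43, 31, 40, 1, 2, 9, 3, 4] cursor@40
After 9 (next): list=[43, 31, 40, 1, 2, 9, 3, 4] cursor@1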